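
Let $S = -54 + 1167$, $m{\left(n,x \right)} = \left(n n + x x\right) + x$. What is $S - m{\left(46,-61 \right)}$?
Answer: $-4663$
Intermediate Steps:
$m{\left(n,x \right)} = x + n^{2} + x^{2}$ ($m{\left(n,x \right)} = \left(n^{2} + x^{2}\right) + x = x + n^{2} + x^{2}$)
$S = 1113$
$S - m{\left(46,-61 \right)} = 1113 - \left(-61 + 46^{2} + \left(-61\right)^{2}\right) = 1113 - \left(-61 + 2116 + 3721\right) = 1113 - 5776 = -4663$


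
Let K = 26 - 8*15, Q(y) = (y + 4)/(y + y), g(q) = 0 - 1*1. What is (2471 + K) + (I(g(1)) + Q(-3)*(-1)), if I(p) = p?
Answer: 14257/6 ≈ 2376.2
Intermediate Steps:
g(q) = -1 (g(q) = 0 - 1 = -1)
Q(y) = (4 + y)/(2*y) (Q(y) = (4 + y)/((2*y)) = (4 + y)*(1/(2*y)) = (4 + y)/(2*y))
K = -94 (K = 26 - 120 = -94)
(2471 + K) + (I(g(1)) + Q(-3)*(-1)) = (2471 - 94) + (-1 + ((½)*(4 - 3)/(-3))*(-1)) = 2377 + (-1 + ((½)*(-⅓)*1)*(-1)) = 2377 + (-1 - ⅙*(-1)) = 2377 + (-1 + ⅙) = 2377 - ⅚ = 14257/6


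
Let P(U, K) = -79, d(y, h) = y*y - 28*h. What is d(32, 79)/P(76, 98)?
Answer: 1188/79 ≈ 15.038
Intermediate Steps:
d(y, h) = y² - 28*h
d(32, 79)/P(76, 98) = (32² - 28*79)/(-79) = (1024 - 2212)*(-1/79) = -1188*(-1/79) = 1188/79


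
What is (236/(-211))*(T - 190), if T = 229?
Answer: -9204/211 ≈ -43.621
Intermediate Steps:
(236/(-211))*(T - 190) = (236/(-211))*(229 - 190) = (236*(-1/211))*39 = -236/211*39 = -9204/211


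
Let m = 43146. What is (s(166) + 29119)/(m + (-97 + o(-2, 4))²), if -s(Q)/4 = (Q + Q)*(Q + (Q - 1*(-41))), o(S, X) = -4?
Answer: -466225/53347 ≈ -8.7395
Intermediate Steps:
s(Q) = -8*Q*(41 + 2*Q) (s(Q) = -4*(Q + Q)*(Q + (Q - 1*(-41))) = -4*2*Q*(Q + (Q + 41)) = -4*2*Q*(Q + (41 + Q)) = -4*2*Q*(41 + 2*Q) = -8*Q*(41 + 2*Q))
(s(166) + 29119)/(m + (-97 + o(-2, 4))²) = (-8*166*(41 + 2*166) + 29119)/(43146 + (-97 - 4)²) = (-8*166*(41 + 332) + 29119)/(43146 + (-101)²) = (-8*166*373 + 29119)/(43146 + 10201) = (-495344 + 29119)/53347 = -466225*1/53347 = -466225/53347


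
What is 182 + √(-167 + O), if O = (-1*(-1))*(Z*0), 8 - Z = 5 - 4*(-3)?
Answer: 182 + I*√167 ≈ 182.0 + 12.923*I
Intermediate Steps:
Z = -9 (Z = 8 - (5 - 4*(-3)) = 8 - (5 + 12) = 8 - 1*17 = 8 - 17 = -9)
O = 0 (O = (-1*(-1))*(-9*0) = 1*0 = 0)
182 + √(-167 + O) = 182 + √(-167 + 0) = 182 + √(-167) = 182 + I*√167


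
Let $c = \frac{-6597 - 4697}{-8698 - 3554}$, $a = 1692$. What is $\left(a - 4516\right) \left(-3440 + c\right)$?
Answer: $\frac{29747723716}{3063} \approx 9.712 \cdot 10^{6}$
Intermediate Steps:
$c = \frac{5647}{6126}$ ($c = - \frac{11294}{-12252} = \left(-11294\right) \left(- \frac{1}{12252}\right) = \frac{5647}{6126} \approx 0.92181$)
$\left(a - 4516\right) \left(-3440 + c\right) = \left(1692 - 4516\right) \left(-3440 + \frac{5647}{6126}\right) = \left(-2824\right) \left(- \frac{21067793}{6126}\right) = \frac{29747723716}{3063}$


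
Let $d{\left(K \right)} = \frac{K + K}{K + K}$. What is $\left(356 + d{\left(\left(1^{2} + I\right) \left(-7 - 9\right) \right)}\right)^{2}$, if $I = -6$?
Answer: $127449$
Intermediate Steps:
$d{\left(K \right)} = 1$ ($d{\left(K \right)} = \frac{2 K}{2 K} = 2 K \frac{1}{2 K} = 1$)
$\left(356 + d{\left(\left(1^{2} + I\right) \left(-7 - 9\right) \right)}\right)^{2} = \left(356 + 1\right)^{2} = 357^{2} = 127449$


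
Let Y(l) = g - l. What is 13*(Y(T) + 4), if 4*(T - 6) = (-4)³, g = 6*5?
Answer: 572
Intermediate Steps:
g = 30
T = -10 (T = 6 + (¼)*(-4)³ = 6 + (¼)*(-64) = 6 - 16 = -10)
Y(l) = 30 - l
13*(Y(T) + 4) = 13*((30 - 1*(-10)) + 4) = 13*((30 + 10) + 4) = 13*(40 + 4) = 13*44 = 572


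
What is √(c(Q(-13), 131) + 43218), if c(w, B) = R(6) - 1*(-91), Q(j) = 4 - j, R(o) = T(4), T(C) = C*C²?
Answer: √43373 ≈ 208.26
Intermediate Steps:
T(C) = C³
R(o) = 64 (R(o) = 4³ = 64)
c(w, B) = 155 (c(w, B) = 64 - 1*(-91) = 64 + 91 = 155)
√(c(Q(-13), 131) + 43218) = √(155 + 43218) = √43373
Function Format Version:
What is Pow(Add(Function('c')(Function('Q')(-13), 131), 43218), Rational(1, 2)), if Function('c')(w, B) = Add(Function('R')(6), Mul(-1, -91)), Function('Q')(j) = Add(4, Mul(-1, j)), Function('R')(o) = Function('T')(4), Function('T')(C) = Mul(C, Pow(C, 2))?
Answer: Pow(43373, Rational(1, 2)) ≈ 208.26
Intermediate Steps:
Function('T')(C) = Pow(C, 3)
Function('R')(o) = 64 (Function('R')(o) = Pow(4, 3) = 64)
Function('c')(w, B) = 155 (Function('c')(w, B) = Add(64, Mul(-1, -91)) = Add(64, 91) = 155)
Pow(Add(Function('c')(Function('Q')(-13), 131), 43218), Rational(1, 2)) = Pow(Add(155, 43218), Rational(1, 2)) = Pow(43373, Rational(1, 2))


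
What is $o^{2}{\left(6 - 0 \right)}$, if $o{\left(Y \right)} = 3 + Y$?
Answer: $81$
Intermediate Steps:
$o^{2}{\left(6 - 0 \right)} = \left(3 + \left(6 - 0\right)\right)^{2} = \left(3 + \left(6 + 0\right)\right)^{2} = \left(3 + 6\right)^{2} = 9^{2} = 81$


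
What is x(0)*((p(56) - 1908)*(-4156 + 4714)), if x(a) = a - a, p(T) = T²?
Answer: 0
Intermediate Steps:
x(a) = 0
x(0)*((p(56) - 1908)*(-4156 + 4714)) = 0*((56² - 1908)*(-4156 + 4714)) = 0*((3136 - 1908)*558) = 0*(1228*558) = 0*685224 = 0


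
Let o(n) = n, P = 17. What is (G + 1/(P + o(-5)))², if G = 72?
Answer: 748225/144 ≈ 5196.0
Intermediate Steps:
(G + 1/(P + o(-5)))² = (72 + 1/(17 - 5))² = (72 + 1/12)² = (865/12)² = 748225/144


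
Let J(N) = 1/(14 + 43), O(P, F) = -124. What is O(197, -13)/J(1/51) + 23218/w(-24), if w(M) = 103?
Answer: -704786/103 ≈ -6842.6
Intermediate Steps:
J(N) = 1/57
O(197, -13)/J(1/51) + 23218/w(-24) = -124/1/57 + 23218/103 = -124*57 + 23218*(1/103) = -7068 + 23218/103 = -704786/103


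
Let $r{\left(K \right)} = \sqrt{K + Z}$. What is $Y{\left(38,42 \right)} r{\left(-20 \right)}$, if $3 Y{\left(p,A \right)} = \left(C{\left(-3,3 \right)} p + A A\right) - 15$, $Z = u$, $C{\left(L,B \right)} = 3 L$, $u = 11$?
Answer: $1407 i \approx 1407.0 i$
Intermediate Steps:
$Z = 11$
$Y{\left(p,A \right)} = -5 - 3 p + \frac{A^{2}}{3}$ ($Y{\left(p,A \right)} = \frac{\left(3 \left(-3\right) p + A A\right) - 15}{3} = \frac{\left(- 9 p + A^{2}\right) - 15}{3} = \frac{\left(A^{2} - 9 p\right) - 15}{3} = \frac{-15 + A^{2} - 9 p}{3} = -5 - 3 p + \frac{A^{2}}{3}$)
$r{\left(K \right)} = \sqrt{11 + K}$ ($r{\left(K \right)} = \sqrt{K + 11} = \sqrt{11 + K}$)
$Y{\left(38,42 \right)} r{\left(-20 \right)} = \left(-5 - 114 + \frac{42^{2}}{3}\right) \sqrt{11 - 20} = \left(-5 - 114 + \frac{1}{3} \cdot 1764\right) \sqrt{-9} = \left(-5 - 114 + 588\right) 3 i = 469 \cdot 3 i = 1407 i$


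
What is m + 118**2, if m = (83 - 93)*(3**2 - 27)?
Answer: 14104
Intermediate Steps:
m = 180 (m = -10*(9 - 27) = -10*(-18) = 180)
m + 118**2 = 180 + 118**2 = 180 + 13924 = 14104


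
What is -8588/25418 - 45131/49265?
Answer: -785113789/626108885 ≈ -1.2540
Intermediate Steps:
-8588/25418 - 45131/49265 = -8588*1/25418 - 45131*1/49265 = -4294/12709 - 45131/49265 = -785113789/626108885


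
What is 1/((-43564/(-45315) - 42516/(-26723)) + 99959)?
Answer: 1210952745/121048716210767 ≈ 1.0004e-5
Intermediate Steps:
1/((-43564/(-45315) - 42516/(-26723)) + 99959) = 1/((-43564*(-1/45315) - 42516*(-1/26723)) + 99959) = 1/((43564/45315 + 42516/26723) + 99959) = 1/(3090773312/1210952745 + 99959) = 1/(121048716210767/1210952745) = 1210952745/121048716210767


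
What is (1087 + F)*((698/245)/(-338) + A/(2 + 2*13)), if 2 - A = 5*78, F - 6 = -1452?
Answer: 206103336/41405 ≈ 4977.7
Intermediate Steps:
F = -1446 (F = 6 - 1452 = -1446)
A = -388 (A = 2 - 5*78 = 2 - 1*390 = 2 - 390 = -388)
(1087 + F)*((698/245)/(-338) + A/(2 + 2*13)) = (1087 - 1446)*((698/245)/(-338) - 388/(2 + 2*13)) = -359*((698*(1/245))*(-1/338) - 388/(2 + 26)) = -359*((698/245)*(-1/338) - 388/28) = -359*(-349/41405 - 388*1/28) = -359*(-349/41405 - 97/7) = -359*(-574104/41405) = 206103336/41405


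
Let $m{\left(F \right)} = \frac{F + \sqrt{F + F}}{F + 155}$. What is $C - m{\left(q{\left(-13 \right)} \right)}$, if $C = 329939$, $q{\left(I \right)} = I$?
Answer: $\frac{46851351}{142} - \frac{i \sqrt{26}}{142} \approx 3.2994 \cdot 10^{5} - 0.035909 i$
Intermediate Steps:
$m{\left(F \right)} = \frac{F + \sqrt{2} \sqrt{F}}{155 + F}$ ($m{\left(F \right)} = \frac{F + \sqrt{2 F}}{155 + F} = \frac{F + \sqrt{2} \sqrt{F}}{155 + F}$)
$C - m{\left(q{\left(-13 \right)} \right)} = 329939 - \frac{-13 + \sqrt{2} \sqrt{-13}}{155 - 13} = 329939 - \frac{-13 + \sqrt{2} i \sqrt{13}}{142} = 329939 - \frac{-13 + i \sqrt{26}}{142} = 329939 - \left(- \frac{13}{142} + \frac{i \sqrt{26}}{142}\right) = 329939 + \left(\frac{13}{142} - \frac{i \sqrt{26}}{142}\right) = \frac{46851351}{142} - \frac{i \sqrt{26}}{142}$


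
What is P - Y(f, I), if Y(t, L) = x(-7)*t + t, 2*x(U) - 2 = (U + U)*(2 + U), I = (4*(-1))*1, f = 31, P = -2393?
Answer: -3540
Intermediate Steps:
I = -4 (I = -4*1 = -4)
x(U) = 1 + U*(2 + U) (x(U) = 1 + ((U + U)*(2 + U))/2 = 1 + ((2*U)*(2 + U))/2 = 1 + (2*U*(2 + U))/2 = 1 + U*(2 + U))
Y(t, L) = 37*t (Y(t, L) = (1 + (-7)**2 + 2*(-7))*t + t = (1 + 49 - 14)*t + t = 36*t + t = 37*t)
P - Y(f, I) = -2393 - 37*31 = -2393 - 1*1147 = -2393 - 1147 = -3540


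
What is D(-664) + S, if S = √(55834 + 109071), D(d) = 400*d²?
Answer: 176358400 + √164905 ≈ 1.7636e+8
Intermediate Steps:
S = √164905 ≈ 406.08
D(-664) + S = 400*(-664)² + √164905 = 400*440896 + √164905 = 176358400 + √164905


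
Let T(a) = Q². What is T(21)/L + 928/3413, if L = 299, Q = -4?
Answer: 332080/1020487 ≈ 0.32541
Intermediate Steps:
T(a) = 16 (T(a) = (-4)² = 16)
T(21)/L + 928/3413 = 16/299 + 928/3413 = 332080/1020487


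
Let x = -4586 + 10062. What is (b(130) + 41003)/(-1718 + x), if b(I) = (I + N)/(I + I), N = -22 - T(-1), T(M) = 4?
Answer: 205017/18790 ≈ 10.911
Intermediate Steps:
x = 5476
N = -26 (N = -22 - 1*4 = -22 - 4 = -26)
b(I) = (-26 + I)/(2*I) (b(I) = (I - 26)/(I + I) = (-26 + I)/((2*I)) = (-26 + I)*(1/(2*I)) = (-26 + I)/(2*I))
(b(130) + 41003)/(-1718 + x) = ((½)*(-26 + 130)/130 + 41003)/(-1718 + 5476) = ((½)*(1/130)*104 + 41003)/3758 = (⅖ + 41003)*(1/3758) = (205017/5)*(1/3758) = 205017/18790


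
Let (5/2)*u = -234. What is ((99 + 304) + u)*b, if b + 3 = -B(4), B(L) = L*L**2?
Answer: -103649/5 ≈ -20730.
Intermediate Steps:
u = -468/5 (u = (2/5)*(-234) = -468/5 ≈ -93.600)
B(L) = L**3
b = -67 (b = -3 - 1*4**3 = -3 - 1*64 = -3 - 64 = -67)
((99 + 304) + u)*b = ((99 + 304) - 468/5)*(-67) = (403 - 468/5)*(-67) = (1547/5)*(-67) = -103649/5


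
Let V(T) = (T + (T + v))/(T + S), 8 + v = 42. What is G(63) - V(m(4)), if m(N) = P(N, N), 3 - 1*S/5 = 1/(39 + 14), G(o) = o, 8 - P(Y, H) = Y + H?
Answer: 23984/395 ≈ 60.719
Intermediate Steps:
P(Y, H) = 8 - H - Y (P(Y, H) = 8 - (Y + H) = 8 - (H + Y) = 8 + (-H - Y) = 8 - H - Y)
v = 34 (v = -8 + 42 = 34)
S = 790/53 (S = 15 - 5/(39 + 14) = 15 - 5/53 = 790/53 ≈ 14.906)
m(N) = 8 - 2*N (m(N) = 8 - N - N = 8 - 2*N)
V(T) = (34 + 2*T)/(790/53 + T) (V(T) = (T + (T + 34))/(T + 790/53) = (T + (34 + T))/(790/53 + T) = (34 + 2*T)/(790/53 + T))
G(63) - V(m(4)) = 63 - 106*(17 + (8 - 2*4))/(790 + 53*(8 - 2*4)) = 63 - 106*(17 + (8 - 8))/(790 + 53*(8 - 8)) = 63 - 106*(17 + 0)/(790 + 53*0) = 63 - 106*17/(790 + 0) = 63 - 106*17/790 = 63 - 1*901/395 = 63 - 901/395 = 23984/395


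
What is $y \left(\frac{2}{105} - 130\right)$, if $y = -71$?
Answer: $\frac{969008}{105} \approx 9228.6$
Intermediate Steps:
$y \left(\frac{2}{105} - 130\right) = - 71 \left(\frac{2}{105} - 130\right) = \left(-71\right) \left(- \frac{13648}{105}\right) = \frac{969008}{105}$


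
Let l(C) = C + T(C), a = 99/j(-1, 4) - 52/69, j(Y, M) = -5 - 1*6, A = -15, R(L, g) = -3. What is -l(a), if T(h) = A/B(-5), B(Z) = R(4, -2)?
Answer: 328/69 ≈ 4.7536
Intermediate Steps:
B(Z) = -3
j(Y, M) = -11 (j(Y, M) = -5 - 6 = -11)
T(h) = 5 (T(h) = -15/(-3) = -15*(-1/3) = 5)
a = -673/69 (a = 99/(-11) - 52/69 = 99*(-1/11) - 52*1/69 = -9 - 52/69 = -673/69 ≈ -9.7536)
l(C) = 5 + C (l(C) = C + 5 = 5 + C)
-l(a) = -(5 - 673/69) = -1*(-328/69) = 328/69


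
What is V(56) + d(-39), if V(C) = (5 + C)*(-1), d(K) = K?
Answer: -100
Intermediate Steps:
V(C) = -5 - C
V(56) + d(-39) = (-5 - 1*56) - 39 = (-5 - 56) - 39 = -61 - 39 = -100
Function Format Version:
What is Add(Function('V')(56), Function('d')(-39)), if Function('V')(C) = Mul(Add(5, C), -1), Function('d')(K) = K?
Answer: -100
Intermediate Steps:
Function('V')(C) = Add(-5, Mul(-1, C))
Add(Function('V')(56), Function('d')(-39)) = Add(Add(-5, Mul(-1, 56)), -39) = Add(Add(-5, -56), -39) = Add(-61, -39) = -100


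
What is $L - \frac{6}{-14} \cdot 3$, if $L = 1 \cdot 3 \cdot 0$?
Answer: $0$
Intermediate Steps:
$L = 0$ ($L = 3 \cdot 0 = 0$)
$L - \frac{6}{-14} \cdot 3 = 0 - \frac{6}{-14} \cdot 3 = 0 \left(-6\right) \left(- \frac{1}{14}\right) 3 = 0 \cdot \frac{3}{7} \cdot 3 = 0 \cdot \frac{9}{7} = 0$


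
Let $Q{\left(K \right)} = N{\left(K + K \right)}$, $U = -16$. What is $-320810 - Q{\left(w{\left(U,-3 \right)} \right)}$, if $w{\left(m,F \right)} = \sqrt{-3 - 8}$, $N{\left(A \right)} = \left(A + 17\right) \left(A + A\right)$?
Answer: $-320722 - 68 i \sqrt{11} \approx -3.2072 \cdot 10^{5} - 225.53 i$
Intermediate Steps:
$N{\left(A \right)} = 2 A \left(17 + A\right)$ ($N{\left(A \right)} = \left(17 + A\right) 2 A = 2 A \left(17 + A\right)$)
$w{\left(m,F \right)} = i \sqrt{11}$ ($w{\left(m,F \right)} = \sqrt{-11} = i \sqrt{11}$)
$Q{\left(K \right)} = 4 K \left(17 + 2 K\right)$ ($Q{\left(K \right)} = 2 \left(K + K\right) \left(17 + \left(K + K\right)\right) = 2 \cdot 2 K \left(17 + 2 K\right) = 4 K \left(17 + 2 K\right)$)
$-320810 - Q{\left(w{\left(U,-3 \right)} \right)} = -320810 - 4 i \sqrt{11} \left(17 + 2 i \sqrt{11}\right)$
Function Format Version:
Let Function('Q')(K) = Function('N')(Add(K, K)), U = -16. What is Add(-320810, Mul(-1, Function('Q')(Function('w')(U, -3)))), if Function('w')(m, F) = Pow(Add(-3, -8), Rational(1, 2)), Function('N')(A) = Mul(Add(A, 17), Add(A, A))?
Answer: Add(-320722, Mul(-68, I, Pow(11, Rational(1, 2)))) ≈ Add(-3.2072e+5, Mul(-225.53, I))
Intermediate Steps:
Function('N')(A) = Mul(2, A, Add(17, A)) (Function('N')(A) = Mul(Add(17, A), Mul(2, A)) = Mul(2, A, Add(17, A)))
Function('w')(m, F) = Mul(I, Pow(11, Rational(1, 2))) (Function('w')(m, F) = Pow(-11, Rational(1, 2)) = Mul(I, Pow(11, Rational(1, 2))))
Function('Q')(K) = Mul(4, K, Add(17, Mul(2, K))) (Function('Q')(K) = Mul(2, Add(K, K), Add(17, Add(K, K))) = Mul(2, Mul(2, K), Add(17, Mul(2, K))) = Mul(4, K, Add(17, Mul(2, K))))
Add(-320810, Mul(-1, Function('Q')(Function('w')(U, -3)))) = Add(-320810, Mul(-1, Mul(4, Mul(I, Pow(11, Rational(1, 2))), Add(17, Mul(2, Mul(I, Pow(11, Rational(1, 2)))))))) = Add(-320810, Mul(-1, Mul(4, Mul(I, Pow(11, Rational(1, 2))), Add(17, Mul(2, I, Pow(11, Rational(1, 2))))))) = Add(-320810, Mul(-1, Mul(4, I, Pow(11, Rational(1, 2)), Add(17, Mul(2, I, Pow(11, Rational(1, 2))))))) = Add(-320810, Mul(-4, I, Pow(11, Rational(1, 2)), Add(17, Mul(2, I, Pow(11, Rational(1, 2))))))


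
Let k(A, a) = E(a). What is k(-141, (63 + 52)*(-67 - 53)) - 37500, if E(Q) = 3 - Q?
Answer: -23697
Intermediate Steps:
k(A, a) = 3 - a
k(-141, (63 + 52)*(-67 - 53)) - 37500 = (3 - (63 + 52)*(-67 - 53)) - 37500 = (3 - 115*(-120)) - 37500 = (3 - 1*(-13800)) - 37500 = (3 + 13800) - 37500 = 13803 - 37500 = -23697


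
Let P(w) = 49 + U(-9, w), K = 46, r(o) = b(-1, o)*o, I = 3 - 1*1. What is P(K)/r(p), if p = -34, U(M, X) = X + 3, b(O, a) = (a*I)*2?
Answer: 49/2312 ≈ 0.021194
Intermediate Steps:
I = 2 (I = 3 - 1 = 2)
b(O, a) = 4*a (b(O, a) = (a*2)*2 = (2*a)*2 = 4*a)
U(M, X) = 3 + X
r(o) = 4*o**2 (r(o) = (4*o)*o = 4*o**2)
P(w) = 52 + w (P(w) = 49 + (3 + w) = 52 + w)
P(K)/r(p) = (52 + 46)/((4*(-34)**2)) = 98/((4*1156)) = 98/4624 = 98*(1/4624) = 49/2312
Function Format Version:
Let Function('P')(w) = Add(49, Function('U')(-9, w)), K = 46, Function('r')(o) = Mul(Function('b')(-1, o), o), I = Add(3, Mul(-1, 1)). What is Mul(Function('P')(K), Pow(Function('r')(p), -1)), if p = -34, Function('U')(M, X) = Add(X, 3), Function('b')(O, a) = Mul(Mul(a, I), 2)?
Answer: Rational(49, 2312) ≈ 0.021194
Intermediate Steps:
I = 2 (I = Add(3, -1) = 2)
Function('b')(O, a) = Mul(4, a) (Function('b')(O, a) = Mul(Mul(a, 2), 2) = Mul(Mul(2, a), 2) = Mul(4, a))
Function('U')(M, X) = Add(3, X)
Function('r')(o) = Mul(4, Pow(o, 2)) (Function('r')(o) = Mul(Mul(4, o), o) = Mul(4, Pow(o, 2)))
Function('P')(w) = Add(52, w) (Function('P')(w) = Add(49, Add(3, w)) = Add(52, w))
Mul(Function('P')(K), Pow(Function('r')(p), -1)) = Mul(Add(52, 46), Pow(Mul(4, Pow(-34, 2)), -1)) = Mul(98, Pow(Mul(4, 1156), -1)) = Mul(98, Pow(4624, -1)) = Mul(98, Rational(1, 4624)) = Rational(49, 2312)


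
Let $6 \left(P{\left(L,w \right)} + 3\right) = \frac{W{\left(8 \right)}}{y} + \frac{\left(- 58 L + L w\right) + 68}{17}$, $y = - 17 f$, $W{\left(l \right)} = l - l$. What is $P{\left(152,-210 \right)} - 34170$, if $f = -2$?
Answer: $- \frac{587719}{17} \approx -34572.0$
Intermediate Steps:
$W{\left(l \right)} = 0$
$y = 34$ ($y = \left(-17\right) \left(-2\right) = 34$)
$P{\left(L,w \right)} = - \frac{7}{3} - \frac{29 L}{51} + \frac{L w}{102}$ ($P{\left(L,w \right)} = -3 + \frac{\frac{0}{34} + \frac{\left(- 58 L + L w\right) + 68}{17}}{6} = -3 + \frac{0 \cdot \frac{1}{34} + \left(68 - 58 L + L w\right) \frac{1}{17}}{6} = -3 + \frac{0 + \left(4 - \frac{58 L}{17} + \frac{L w}{17}\right)}{6} = -3 + \frac{4 - \frac{58 L}{17} + \frac{L w}{17}}{6} = -3 + \left(\frac{2}{3} - \frac{29 L}{51} + \frac{L w}{102}\right) = - \frac{7}{3} - \frac{29 L}{51} + \frac{L w}{102}$)
$P{\left(152,-210 \right)} - 34170 = \left(- \frac{7}{3} - \frac{4408}{51} + \frac{1}{102} \cdot 152 \left(-210\right)\right) - 34170 = \left(- \frac{7}{3} - \frac{4408}{51} - \frac{5320}{17}\right) - 34170 = - \frac{6829}{17} - 34170 = - \frac{587719}{17}$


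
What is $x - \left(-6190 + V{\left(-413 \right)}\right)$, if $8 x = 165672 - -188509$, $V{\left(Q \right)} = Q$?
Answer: $\frac{407005}{8} \approx 50876.0$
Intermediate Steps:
$x = \frac{354181}{8}$ ($x = \frac{165672 - -188509}{8} = \frac{165672 + 188509}{8} = \frac{1}{8} \cdot 354181 = \frac{354181}{8} \approx 44273.0$)
$x - \left(-6190 + V{\left(-413 \right)}\right) = \frac{354181}{8} - \left(-6190 - 413\right) = \frac{354181}{8} - -6603 = \frac{354181}{8} + 6603 = \frac{407005}{8}$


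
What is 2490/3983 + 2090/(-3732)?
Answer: 484105/7432278 ≈ 0.065135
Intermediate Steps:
2490/3983 + 2090/(-3732) = 2490*(1/3983) + 2090*(-1/3732) = 2490/3983 - 1045/1866 = 484105/7432278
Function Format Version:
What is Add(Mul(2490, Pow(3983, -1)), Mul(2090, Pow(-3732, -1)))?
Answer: Rational(484105, 7432278) ≈ 0.065135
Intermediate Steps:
Add(Mul(2490, Pow(3983, -1)), Mul(2090, Pow(-3732, -1))) = Add(Mul(2490, Rational(1, 3983)), Mul(2090, Rational(-1, 3732))) = Add(Rational(2490, 3983), Rational(-1045, 1866)) = Rational(484105, 7432278)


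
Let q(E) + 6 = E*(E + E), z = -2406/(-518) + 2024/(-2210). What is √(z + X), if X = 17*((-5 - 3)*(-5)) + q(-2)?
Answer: √56166397520415/286195 ≈ 26.186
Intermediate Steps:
z = 1067207/286195 (z = -2406*(-1/518) + 2024*(-1/2210) = 1203/259 - 1012/1105 = 1067207/286195 ≈ 3.7290)
q(E) = -6 + 2*E² (q(E) = -6 + E*(E + E) = -6 + E*(2*E) = -6 + 2*E²)
X = 682 (X = 17*((-5 - 3)*(-5)) + (-6 + 2*(-2)²) = 17*(-8*(-5)) + (-6 + 2*4) = 17*40 + (-6 + 8) = 680 + 2 = 682)
√(z + X) = √(1067207/286195 + 682) = √(196252197/286195) = √56166397520415/286195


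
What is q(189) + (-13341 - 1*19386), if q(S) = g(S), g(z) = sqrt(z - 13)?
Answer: -32727 + 4*sqrt(11) ≈ -32714.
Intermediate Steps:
g(z) = sqrt(-13 + z)
q(S) = sqrt(-13 + S)
q(189) + (-13341 - 1*19386) = sqrt(-13 + 189) + (-13341 - 1*19386) = sqrt(176) + (-13341 - 19386) = 4*sqrt(11) - 32727 = -32727 + 4*sqrt(11)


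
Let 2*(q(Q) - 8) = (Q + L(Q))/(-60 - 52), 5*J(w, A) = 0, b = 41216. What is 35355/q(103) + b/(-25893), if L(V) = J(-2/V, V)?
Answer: 9761453216/2082537 ≈ 4687.3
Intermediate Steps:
J(w, A) = 0 (J(w, A) = (⅕)*0 = 0)
L(V) = 0
q(Q) = 8 - Q/224 (q(Q) = 8 + ((Q + 0)/(-60 - 52))/2 = 8 + (Q/(-112))/2 = 8 + (Q*(-1/112))/2 = 8 + (-Q/112)/2 = 8 - Q/224)
35355/q(103) + b/(-25893) = 35355/(8 - 1/224*103) + 41216/(-25893) = 35355/(8 - 103/224) + 41216*(-1/25893) = 35355/(1689/224) - 5888/3699 = 35355*(224/1689) - 5888/3699 = 2639840/563 - 5888/3699 = 9761453216/2082537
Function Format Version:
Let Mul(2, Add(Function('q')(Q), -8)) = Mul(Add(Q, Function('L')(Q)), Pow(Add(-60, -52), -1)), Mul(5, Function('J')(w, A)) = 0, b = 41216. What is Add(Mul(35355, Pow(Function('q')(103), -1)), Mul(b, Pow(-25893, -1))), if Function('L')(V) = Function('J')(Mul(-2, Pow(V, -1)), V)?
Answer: Rational(9761453216, 2082537) ≈ 4687.3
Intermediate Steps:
Function('J')(w, A) = 0 (Function('J')(w, A) = Mul(Rational(1, 5), 0) = 0)
Function('L')(V) = 0
Function('q')(Q) = Add(8, Mul(Rational(-1, 224), Q)) (Function('q')(Q) = Add(8, Mul(Rational(1, 2), Mul(Add(Q, 0), Pow(Add(-60, -52), -1)))) = Add(8, Mul(Rational(1, 2), Mul(Q, Pow(-112, -1)))) = Add(8, Mul(Rational(1, 2), Mul(Q, Rational(-1, 112)))) = Add(8, Mul(Rational(1, 2), Mul(Rational(-1, 112), Q))) = Add(8, Mul(Rational(-1, 224), Q)))
Add(Mul(35355, Pow(Function('q')(103), -1)), Mul(b, Pow(-25893, -1))) = Add(Mul(35355, Pow(Add(8, Mul(Rational(-1, 224), 103)), -1)), Mul(41216, Pow(-25893, -1))) = Add(Mul(35355, Pow(Add(8, Rational(-103, 224)), -1)), Mul(41216, Rational(-1, 25893))) = Add(Mul(35355, Pow(Rational(1689, 224), -1)), Rational(-5888, 3699)) = Add(Mul(35355, Rational(224, 1689)), Rational(-5888, 3699)) = Add(Rational(2639840, 563), Rational(-5888, 3699)) = Rational(9761453216, 2082537)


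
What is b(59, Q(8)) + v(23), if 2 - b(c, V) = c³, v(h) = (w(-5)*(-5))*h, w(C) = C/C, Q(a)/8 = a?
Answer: -205492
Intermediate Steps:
Q(a) = 8*a
w(C) = 1
v(h) = -5*h (v(h) = (1*(-5))*h = -5*h)
b(c, V) = 2 - c³
b(59, Q(8)) + v(23) = (2 - 1*59³) - 5*23 = (2 - 1*205379) - 115 = (2 - 205379) - 115 = -205377 - 115 = -205492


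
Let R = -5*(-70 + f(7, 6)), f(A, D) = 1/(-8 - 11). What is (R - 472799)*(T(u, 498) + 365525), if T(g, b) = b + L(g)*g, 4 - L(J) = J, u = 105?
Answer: -3190418917868/19 ≈ -1.6792e+11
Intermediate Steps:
L(J) = 4 - J
f(A, D) = -1/19 (f(A, D) = 1/(-19) = -1/19)
R = 6655/19 (R = -5*(-70 - 1/19) = -5*(-1331/19) = 6655/19 ≈ 350.26)
T(g, b) = b + g*(4 - g) (T(g, b) = b + (4 - g)*g = b + g*(4 - g))
(R - 472799)*(T(u, 498) + 365525) = (6655/19 - 472799)*((498 - 1*105*(-4 + 105)) + 365525) = -8976526*((498 - 1*105*101) + 365525)/19 = -8976526*((498 - 10605) + 365525)/19 = -8976526*(-10107 + 365525)/19 = -8976526/19*355418 = -3190418917868/19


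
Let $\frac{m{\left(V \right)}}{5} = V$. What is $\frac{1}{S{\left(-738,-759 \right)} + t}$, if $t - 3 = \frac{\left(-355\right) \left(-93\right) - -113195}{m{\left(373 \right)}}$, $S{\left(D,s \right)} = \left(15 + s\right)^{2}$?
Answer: $\frac{373}{206499289} \approx 1.8063 \cdot 10^{-6}$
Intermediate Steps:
$m{\left(V \right)} = 5 V$
$t = \frac{30361}{373}$ ($t = 3 + \frac{\left(-355\right) \left(-93\right) - -113195}{5 \cdot 373} = 3 + \frac{33015 + 113195}{1865} = 3 + 146210 \cdot \frac{1}{1865} = 3 + \frac{29242}{373} = \frac{30361}{373} \approx 81.397$)
$\frac{1}{S{\left(-738,-759 \right)} + t} = \frac{1}{\left(15 - 759\right)^{2} + \frac{30361}{373}} = \frac{1}{\left(-744\right)^{2} + \frac{30361}{373}} = \frac{1}{553536 + \frac{30361}{373}} = \frac{1}{\frac{206499289}{373}} = \frac{373}{206499289}$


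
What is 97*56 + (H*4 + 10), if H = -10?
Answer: 5402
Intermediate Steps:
97*56 + (H*4 + 10) = 97*56 + (-10*4 + 10) = 5432 + (-40 + 10) = 5432 - 30 = 5402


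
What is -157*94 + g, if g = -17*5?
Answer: -14843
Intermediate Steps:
g = -85
-157*94 + g = -157*94 - 85 = -14758 - 85 = -14843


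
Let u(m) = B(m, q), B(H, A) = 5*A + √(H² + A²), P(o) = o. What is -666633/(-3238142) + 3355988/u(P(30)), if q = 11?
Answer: 149423862279703/1622309142 - 838997*√1021/501 ≈ 38596.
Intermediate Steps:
B(H, A) = √(A² + H²) + 5*A (B(H, A) = 5*A + √(A² + H²) = √(A² + H²) + 5*A)
u(m) = 55 + √(121 + m²) (u(m) = √(11² + m²) + 5*11 = √(121 + m²) + 55 = 55 + √(121 + m²))
-666633/(-3238142) + 3355988/u(P(30)) = -666633/(-3238142) + 3355988/(55 + √(121 + 30²)) = -666633*(-1/3238142) + 3355988/(55 + √(121 + 900)) = 666633/3238142 + 3355988/(55 + √1021)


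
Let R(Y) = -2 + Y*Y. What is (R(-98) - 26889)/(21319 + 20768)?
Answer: -17287/42087 ≈ -0.41074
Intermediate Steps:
R(Y) = -2 + Y²
(R(-98) - 26889)/(21319 + 20768) = ((-2 + (-98)²) - 26889)/(21319 + 20768) = ((-2 + 9604) - 26889)/42087 = (9602 - 26889)*(1/42087) = -17287*1/42087 = -17287/42087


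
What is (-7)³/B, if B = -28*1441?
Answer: 49/5764 ≈ 0.0085010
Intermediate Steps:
B = -40348
(-7)³/B = (-7)³/(-40348) = -343*(-1/40348) = 49/5764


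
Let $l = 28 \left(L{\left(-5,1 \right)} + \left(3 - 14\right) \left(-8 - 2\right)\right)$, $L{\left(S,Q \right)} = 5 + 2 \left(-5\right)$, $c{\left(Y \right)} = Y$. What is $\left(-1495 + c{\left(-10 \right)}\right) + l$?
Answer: $1435$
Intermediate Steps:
$L{\left(S,Q \right)} = -5$ ($L{\left(S,Q \right)} = 5 - 10 = -5$)
$l = 2940$ ($l = 28 \left(-5 + \left(3 - 14\right) \left(-8 - 2\right)\right) = 28 \left(-5 - -110\right) = 28 \left(-5 + 110\right) = 28 \cdot 105 = 2940$)
$\left(-1495 + c{\left(-10 \right)}\right) + l = \left(-1495 - 10\right) + 2940 = -1505 + 2940 = 1435$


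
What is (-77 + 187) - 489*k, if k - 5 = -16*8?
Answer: 60257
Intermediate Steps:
k = -123 (k = 5 - 16*8 = 5 - 128 = -123)
(-77 + 187) - 489*k = (-77 + 187) - 489*(-123) = 110 + 60147 = 60257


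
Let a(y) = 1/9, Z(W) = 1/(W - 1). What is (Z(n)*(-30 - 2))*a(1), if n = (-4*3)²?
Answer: -32/1287 ≈ -0.024864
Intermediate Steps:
n = 144 (n = (-12)² = 144)
Z(W) = 1/(-1 + W)
a(y) = ⅑
(Z(n)*(-30 - 2))*a(1) = ((-30 - 2)/(-1 + 144))*(⅑) = (-32/143)*(⅑) = ((1/143)*(-32))*(⅑) = -32/143*⅑ = -32/1287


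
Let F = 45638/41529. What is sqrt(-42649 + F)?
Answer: I*sqrt(73553036960307)/41529 ≈ 206.51*I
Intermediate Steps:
F = 45638/41529 (F = 45638*(1/41529) = 45638/41529 ≈ 1.0989)
sqrt(-42649 + F) = sqrt(-42649 + 45638/41529) = sqrt(-1771124683/41529) = I*sqrt(73553036960307)/41529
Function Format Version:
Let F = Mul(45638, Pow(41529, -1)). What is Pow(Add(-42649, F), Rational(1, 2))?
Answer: Mul(Rational(1, 41529), I, Pow(73553036960307, Rational(1, 2))) ≈ Mul(206.51, I)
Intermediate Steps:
F = Rational(45638, 41529) (F = Mul(45638, Rational(1, 41529)) = Rational(45638, 41529) ≈ 1.0989)
Pow(Add(-42649, F), Rational(1, 2)) = Pow(Add(-42649, Rational(45638, 41529)), Rational(1, 2)) = Pow(Rational(-1771124683, 41529), Rational(1, 2)) = Mul(Rational(1, 41529), I, Pow(73553036960307, Rational(1, 2)))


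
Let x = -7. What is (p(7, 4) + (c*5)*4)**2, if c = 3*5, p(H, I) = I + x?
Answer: 88209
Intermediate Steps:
p(H, I) = -7 + I (p(H, I) = I - 7 = -7 + I)
c = 15
(p(7, 4) + (c*5)*4)**2 = ((-7 + 4) + (15*5)*4)**2 = (-3 + 75*4)**2 = (-3 + 300)**2 = 297**2 = 88209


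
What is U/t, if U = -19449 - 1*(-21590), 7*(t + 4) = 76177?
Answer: 14987/76149 ≈ 0.19681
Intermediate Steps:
t = 76149/7 (t = -4 + (⅐)*76177 = -4 + 76177/7 = 76149/7 ≈ 10878.)
U = 2141 (U = -19449 + 21590 = 2141)
U/t = 2141/(76149/7) = 2141*(7/76149) = 14987/76149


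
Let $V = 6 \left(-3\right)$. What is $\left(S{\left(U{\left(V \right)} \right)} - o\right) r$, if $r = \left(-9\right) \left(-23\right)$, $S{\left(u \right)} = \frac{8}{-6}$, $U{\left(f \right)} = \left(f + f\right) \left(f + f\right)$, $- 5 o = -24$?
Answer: $- \frac{6348}{5} \approx -1269.6$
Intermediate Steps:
$o = \frac{24}{5}$ ($o = \left(- \frac{1}{5}\right) \left(-24\right) = \frac{24}{5} \approx 4.8$)
$V = -18$
$U{\left(f \right)} = 4 f^{2}$ ($U{\left(f \right)} = 2 f 2 f = 4 f^{2}$)
$S{\left(u \right)} = - \frac{4}{3}$ ($S{\left(u \right)} = 8 \left(- \frac{1}{6}\right) = - \frac{4}{3}$)
$r = 207$
$\left(S{\left(U{\left(V \right)} \right)} - o\right) r = \left(- \frac{4}{3} - \frac{24}{5}\right) 207 = \left(- \frac{92}{15}\right) 207 = - \frac{6348}{5}$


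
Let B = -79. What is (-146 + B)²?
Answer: 50625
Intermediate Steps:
(-146 + B)² = (-146 - 79)² = (-225)² = 50625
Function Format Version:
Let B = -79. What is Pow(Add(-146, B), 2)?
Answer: 50625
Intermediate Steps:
Pow(Add(-146, B), 2) = Pow(Add(-146, -79), 2) = Pow(-225, 2) = 50625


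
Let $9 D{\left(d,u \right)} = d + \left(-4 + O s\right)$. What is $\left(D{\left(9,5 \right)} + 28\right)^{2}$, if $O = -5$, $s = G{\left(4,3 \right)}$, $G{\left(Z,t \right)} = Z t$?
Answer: $\frac{38809}{81} \approx 479.12$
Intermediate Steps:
$s = 12$ ($s = 4 \cdot 3 = 12$)
$D{\left(d,u \right)} = - \frac{64}{9} + \frac{d}{9}$ ($D{\left(d,u \right)} = \frac{d - 64}{9} = \frac{-64 + d}{9} = - \frac{64}{9} + \frac{d}{9}$)
$\left(D{\left(9,5 \right)} + 28\right)^{2} = \left(\left(- \frac{64}{9} + \frac{1}{9} \cdot 9\right) + 28\right)^{2} = \left(\left(- \frac{64}{9} + 1\right) + 28\right)^{2} = \left(- \frac{55}{9} + 28\right)^{2} = \left(\frac{197}{9}\right)^{2} = \frac{38809}{81}$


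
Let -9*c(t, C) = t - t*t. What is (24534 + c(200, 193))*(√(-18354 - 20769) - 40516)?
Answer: -10558712696/9 + 260606*I*√483 ≈ -1.1732e+9 + 5.7274e+6*I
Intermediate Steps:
c(t, C) = -t/9 + t²/9 (c(t, C) = -(t - t*t)/9 = -(t - t²)/9 = -t/9 + t²/9)
(24534 + c(200, 193))*(√(-18354 - 20769) - 40516) = (24534 + (⅑)*200*(-1 + 200))*(√(-18354 - 20769) - 40516) = (24534 + (⅑)*200*199)*(√(-39123) - 40516) = (24534 + 39800/9)*(9*I*√483 - 40516) = 260606*(-40516 + 9*I*√483)/9 = -10558712696/9 + 260606*I*√483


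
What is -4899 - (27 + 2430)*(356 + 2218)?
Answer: -6329217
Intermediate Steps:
-4899 - (27 + 2430)*(356 + 2218) = -4899 - 2457*2574 = -4899 - 1*6324318 = -4899 - 6324318 = -6329217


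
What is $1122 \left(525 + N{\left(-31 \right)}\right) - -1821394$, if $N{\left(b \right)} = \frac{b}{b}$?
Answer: $2411566$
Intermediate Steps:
$N{\left(b \right)} = 1$
$1122 \left(525 + N{\left(-31 \right)}\right) - -1821394 = 1122 \left(525 + 1\right) - -1821394 = 1122 \cdot 526 + 1821394 = 590172 + 1821394 = 2411566$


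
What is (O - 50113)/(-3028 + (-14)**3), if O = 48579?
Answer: 59/222 ≈ 0.26577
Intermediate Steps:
(O - 50113)/(-3028 + (-14)**3) = (48579 - 50113)/(-3028 + (-14)**3) = -1534/(-3028 - 2744) = -1534/(-5772) = -1534*(-1/5772) = 59/222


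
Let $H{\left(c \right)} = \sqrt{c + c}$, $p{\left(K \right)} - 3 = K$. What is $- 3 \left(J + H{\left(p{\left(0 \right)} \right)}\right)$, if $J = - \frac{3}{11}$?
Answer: $\frac{9}{11} - 3 \sqrt{6} \approx -6.5303$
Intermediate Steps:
$p{\left(K \right)} = 3 + K$
$H{\left(c \right)} = \sqrt{2} \sqrt{c}$ ($H{\left(c \right)} = \sqrt{2 c} = \sqrt{2} \sqrt{c}$)
$J = - \frac{3}{11}$ ($J = \left(-3\right) \frac{1}{11} = - \frac{3}{11} \approx -0.27273$)
$- 3 \left(J + H{\left(p{\left(0 \right)} \right)}\right) = - 3 \left(- \frac{3}{11} + \sqrt{2} \sqrt{3 + 0}\right) = - 3 \left(- \frac{3}{11} + \sqrt{2} \sqrt{3}\right) = - 3 \left(- \frac{3}{11} + \sqrt{6}\right) = \frac{9}{11} - 3 \sqrt{6}$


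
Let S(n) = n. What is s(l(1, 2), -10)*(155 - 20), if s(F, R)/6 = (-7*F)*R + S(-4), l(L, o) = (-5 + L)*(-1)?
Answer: 223560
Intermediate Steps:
l(L, o) = 5 - L
s(F, R) = -24 - 42*F*R (s(F, R) = 6*((-7*F)*R - 4) = 6*(-7*F*R - 4) = 6*(-4 - 7*F*R) = -24 - 42*F*R)
s(l(1, 2), -10)*(155 - 20) = (-24 - 42*(5 - 1*1)*(-10))*(155 - 20) = (-24 - 42*(5 - 1)*(-10))*135 = (-24 - 42*4*(-10))*135 = (-24 + 1680)*135 = 1656*135 = 223560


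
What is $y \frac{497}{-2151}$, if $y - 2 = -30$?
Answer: $\frac{13916}{2151} \approx 6.4696$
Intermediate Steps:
$y = -28$ ($y = 2 - 30 = -28$)
$y \frac{497}{-2151} = - 28 \frac{497}{-2151} = - 28 \cdot 497 \left(- \frac{1}{2151}\right) = \left(-28\right) \left(- \frac{497}{2151}\right) = \frac{13916}{2151}$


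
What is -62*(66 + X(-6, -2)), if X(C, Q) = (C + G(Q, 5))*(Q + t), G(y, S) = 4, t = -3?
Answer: -4712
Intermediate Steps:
X(C, Q) = (-3 + Q)*(4 + C) (X(C, Q) = (C + 4)*(Q - 3) = (4 + C)*(-3 + Q) = (-3 + Q)*(4 + C))
-62*(66 + X(-6, -2)) = -62*(66 + (-12 - 3*(-6) + 4*(-2) - 6*(-2))) = -62*(66 + (-12 + 18 - 8 + 12)) = -62*(66 + 10) = -62*76 = -4712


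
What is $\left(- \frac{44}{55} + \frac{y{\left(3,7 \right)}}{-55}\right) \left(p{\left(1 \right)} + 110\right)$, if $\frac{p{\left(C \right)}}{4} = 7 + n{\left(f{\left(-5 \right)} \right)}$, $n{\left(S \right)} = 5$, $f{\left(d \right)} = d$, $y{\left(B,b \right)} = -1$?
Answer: $- \frac{6794}{55} \approx -123.53$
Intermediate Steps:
$p{\left(C \right)} = 48$ ($p{\left(C \right)} = 4 \left(7 + 5\right) = 4 \cdot 12 = 48$)
$\left(- \frac{44}{55} + \frac{y{\left(3,7 \right)}}{-55}\right) \left(p{\left(1 \right)} + 110\right) = \left(- \frac{44}{55} - \frac{1}{-55}\right) \left(48 + 110\right) = \left(\left(-44\right) \frac{1}{55} - - \frac{1}{55}\right) 158 = \left(- \frac{4}{5} + \frac{1}{55}\right) 158 = \left(- \frac{43}{55}\right) 158 = - \frac{6794}{55}$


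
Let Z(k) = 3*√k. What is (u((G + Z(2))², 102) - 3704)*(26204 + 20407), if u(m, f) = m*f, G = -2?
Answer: -68052060 - 57051864*√2 ≈ -1.4874e+8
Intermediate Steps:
u(m, f) = f*m
(u((G + Z(2))², 102) - 3704)*(26204 + 20407) = (102*(-2 + 3*√2)² - 3704)*(26204 + 20407) = (-3704 + 102*(-2 + 3*√2)²)*46611 = -172647144 + 4754322*(-2 + 3*√2)²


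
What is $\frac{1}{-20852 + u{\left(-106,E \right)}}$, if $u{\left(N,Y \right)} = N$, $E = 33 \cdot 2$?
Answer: $- \frac{1}{20958} \approx -4.7714 \cdot 10^{-5}$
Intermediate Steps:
$E = 66$
$\frac{1}{-20852 + u{\left(-106,E \right)}} = \frac{1}{-20852 - 106} = \frac{1}{-20958} = - \frac{1}{20958}$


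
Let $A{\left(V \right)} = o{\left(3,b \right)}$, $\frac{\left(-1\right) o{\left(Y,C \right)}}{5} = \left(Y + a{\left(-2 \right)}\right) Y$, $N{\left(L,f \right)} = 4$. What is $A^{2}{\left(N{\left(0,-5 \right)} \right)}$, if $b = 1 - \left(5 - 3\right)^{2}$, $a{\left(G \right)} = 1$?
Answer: $3600$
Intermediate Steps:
$b = -3$ ($b = 1 - 2^{2} = 1 - 4 = -3$)
$o{\left(Y,C \right)} = - 5 Y \left(1 + Y\right)$ ($o{\left(Y,C \right)} = - 5 \left(Y + 1\right) Y = - 5 \left(1 + Y\right) Y = - 5 Y \left(1 + Y\right)$)
$A{\left(V \right)} = -60$ ($A{\left(V \right)} = \left(-5\right) 3 \left(1 + 3\right) = \left(-5\right) 3 \cdot 4 = -60$)
$A^{2}{\left(N{\left(0,-5 \right)} \right)} = \left(-60\right)^{2} = 3600$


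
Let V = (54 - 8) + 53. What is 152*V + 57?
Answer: 15105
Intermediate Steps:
V = 99 (V = 46 + 53 = 99)
152*V + 57 = 152*99 + 57 = 15048 + 57 = 15105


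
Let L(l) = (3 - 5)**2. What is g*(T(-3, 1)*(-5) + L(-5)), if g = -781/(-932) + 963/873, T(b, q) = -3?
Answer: 3334139/90404 ≈ 36.880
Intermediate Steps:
L(l) = 4 (L(l) = (-2)**2 = 4)
g = 175481/90404 (g = -781*(-1/932) + 963*(1/873) = 781/932 + 107/97 = 175481/90404 ≈ 1.9411)
g*(T(-3, 1)*(-5) + L(-5)) = 175481*(-3*(-5) + 4)/90404 = 175481*(15 + 4)/90404 = (175481/90404)*19 = 3334139/90404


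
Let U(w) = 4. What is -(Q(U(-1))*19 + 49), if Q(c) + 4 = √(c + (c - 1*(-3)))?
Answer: 27 - 19*√11 ≈ -36.016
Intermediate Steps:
Q(c) = -4 + √(3 + 2*c) (Q(c) = -4 + √(c + (c - 1*(-3))) = -4 + √(c + (c + 3)) = -4 + √(c + (3 + c)) = -4 + √(3 + 2*c))
-(Q(U(-1))*19 + 49) = -((-4 + √(3 + 2*4))*19 + 49) = -((-4 + √(3 + 8))*19 + 49) = -((-4 + √11)*19 + 49) = -((-76 + 19*√11) + 49) = -(-27 + 19*√11) = 27 - 19*√11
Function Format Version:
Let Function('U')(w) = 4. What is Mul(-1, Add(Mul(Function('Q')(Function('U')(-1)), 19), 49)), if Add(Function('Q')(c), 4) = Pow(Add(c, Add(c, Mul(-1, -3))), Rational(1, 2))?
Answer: Add(27, Mul(-19, Pow(11, Rational(1, 2)))) ≈ -36.016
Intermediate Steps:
Function('Q')(c) = Add(-4, Pow(Add(3, Mul(2, c)), Rational(1, 2))) (Function('Q')(c) = Add(-4, Pow(Add(c, Add(c, Mul(-1, -3))), Rational(1, 2))) = Add(-4, Pow(Add(c, Add(c, 3)), Rational(1, 2))) = Add(-4, Pow(Add(c, Add(3, c)), Rational(1, 2))) = Add(-4, Pow(Add(3, Mul(2, c)), Rational(1, 2))))
Mul(-1, Add(Mul(Function('Q')(Function('U')(-1)), 19), 49)) = Mul(-1, Add(Mul(Add(-4, Pow(Add(3, Mul(2, 4)), Rational(1, 2))), 19), 49)) = Mul(-1, Add(Mul(Add(-4, Pow(Add(3, 8), Rational(1, 2))), 19), 49)) = Mul(-1, Add(Mul(Add(-4, Pow(11, Rational(1, 2))), 19), 49)) = Mul(-1, Add(Add(-76, Mul(19, Pow(11, Rational(1, 2)))), 49)) = Mul(-1, Add(-27, Mul(19, Pow(11, Rational(1, 2))))) = Add(27, Mul(-19, Pow(11, Rational(1, 2))))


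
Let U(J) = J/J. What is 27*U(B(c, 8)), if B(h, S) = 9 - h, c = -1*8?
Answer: 27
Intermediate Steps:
c = -8
U(J) = 1
27*U(B(c, 8)) = 27*1 = 27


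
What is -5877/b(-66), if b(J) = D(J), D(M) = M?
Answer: 1959/22 ≈ 89.045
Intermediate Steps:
b(J) = J
-5877/b(-66) = -5877/(-66) = -5877*(-1/66) = 1959/22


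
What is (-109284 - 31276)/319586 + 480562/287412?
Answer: 28295564153/22963212858 ≈ 1.2322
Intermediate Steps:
(-109284 - 31276)/319586 + 480562/287412 = -140560*1/319586 + 480562*(1/287412) = -70280/159793 + 240281/143706 = 28295564153/22963212858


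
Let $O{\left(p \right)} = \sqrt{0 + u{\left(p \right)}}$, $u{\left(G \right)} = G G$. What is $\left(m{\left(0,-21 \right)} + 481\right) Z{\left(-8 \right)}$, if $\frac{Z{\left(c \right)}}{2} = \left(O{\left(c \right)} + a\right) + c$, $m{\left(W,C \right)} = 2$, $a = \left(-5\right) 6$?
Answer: $-28980$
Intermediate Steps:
$a = -30$
$u{\left(G \right)} = G^{2}$
$O{\left(p \right)} = \sqrt{p^{2}}$ ($O{\left(p \right)} = \sqrt{0 + p^{2}} = \sqrt{p^{2}}$)
$Z{\left(c \right)} = -60 + 2 c + 2 \sqrt{c^{2}}$ ($Z{\left(c \right)} = 2 \left(\left(\sqrt{c^{2}} - 30\right) + c\right) = 2 \left(\left(-30 + \sqrt{c^{2}}\right) + c\right) = 2 \left(-30 + c + \sqrt{c^{2}}\right) = -60 + 2 c + 2 \sqrt{c^{2}}$)
$\left(m{\left(0,-21 \right)} + 481\right) Z{\left(-8 \right)} = \left(2 + 481\right) \left(-60 + 2 \left(-8\right) + 2 \sqrt{\left(-8\right)^{2}}\right) = 483 \left(-60 - 16 + 2 \sqrt{64}\right) = 483 \left(-60 - 16 + 2 \cdot 8\right) = 483 \left(-60 - 16 + 16\right) = 483 \left(-60\right) = -28980$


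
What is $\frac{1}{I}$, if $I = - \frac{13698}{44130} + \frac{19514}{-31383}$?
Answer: $- \frac{20983815}{19561169} \approx -1.0727$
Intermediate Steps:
$I = - \frac{19561169}{20983815}$ ($I = \left(-13698\right) \frac{1}{44130} + 19514 \left(- \frac{1}{31383}\right) = - \frac{2283}{7355} - \frac{1774}{2853} = - \frac{19561169}{20983815} \approx -0.9322$)
$\frac{1}{I} = \frac{1}{- \frac{19561169}{20983815}} = - \frac{20983815}{19561169}$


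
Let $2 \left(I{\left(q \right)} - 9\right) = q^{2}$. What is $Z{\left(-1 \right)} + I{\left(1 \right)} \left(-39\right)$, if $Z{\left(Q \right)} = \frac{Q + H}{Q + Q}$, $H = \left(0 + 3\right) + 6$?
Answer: $- \frac{749}{2} \approx -374.5$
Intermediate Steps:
$H = 9$ ($H = 3 + 6 = 9$)
$Z{\left(Q \right)} = \frac{9 + Q}{2 Q}$ ($Z{\left(Q \right)} = \frac{Q + 9}{Q + Q} = \frac{9 + Q}{2 Q}$)
$I{\left(q \right)} = 9 + \frac{q^{2}}{2}$
$Z{\left(-1 \right)} + I{\left(1 \right)} \left(-39\right) = \frac{9 - 1}{2 \left(-1\right)} + \left(9 + \frac{1^{2}}{2}\right) \left(-39\right) = \frac{1}{2} \left(-1\right) 8 + \left(9 + \frac{1}{2} \cdot 1\right) \left(-39\right) = -4 + \left(9 + \frac{1}{2}\right) \left(-39\right) = -4 + \frac{19}{2} \left(-39\right) = -4 - \frac{741}{2} = - \frac{749}{2}$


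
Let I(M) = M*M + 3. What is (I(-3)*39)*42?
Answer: 19656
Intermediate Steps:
I(M) = 3 + M**2 (I(M) = M**2 + 3 = 3 + M**2)
(I(-3)*39)*42 = ((3 + (-3)**2)*39)*42 = ((3 + 9)*39)*42 = (12*39)*42 = 468*42 = 19656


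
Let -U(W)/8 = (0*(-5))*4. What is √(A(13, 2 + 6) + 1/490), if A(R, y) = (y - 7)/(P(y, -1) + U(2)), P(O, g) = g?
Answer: I*√4890/70 ≈ 0.99898*I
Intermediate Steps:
U(W) = 0 (U(W) = -8*0*(-5)*4 = -0*4 = -8*0 = 0)
A(R, y) = 7 - y (A(R, y) = (y - 7)/(-1 + 0) = (-7 + y)/(-1) = (-7 + y)*(-1) = 7 - y)
√(A(13, 2 + 6) + 1/490) = √((7 - (2 + 6)) + 1/490) = √((7 - 1*8) + 1/490) = √((7 - 8) + 1/490) = √(-1 + 1/490) = √(-489/490) = I*√4890/70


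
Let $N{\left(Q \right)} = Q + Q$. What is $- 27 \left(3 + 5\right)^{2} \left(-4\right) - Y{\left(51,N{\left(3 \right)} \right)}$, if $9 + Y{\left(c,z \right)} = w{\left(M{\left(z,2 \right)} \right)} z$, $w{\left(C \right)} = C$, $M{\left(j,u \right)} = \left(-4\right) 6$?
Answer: $7065$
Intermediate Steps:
$M{\left(j,u \right)} = -24$
$N{\left(Q \right)} = 2 Q$
$Y{\left(c,z \right)} = -9 - 24 z$
$- 27 \left(3 + 5\right)^{2} \left(-4\right) - Y{\left(51,N{\left(3 \right)} \right)} = - 27 \left(3 + 5\right)^{2} \left(-4\right) - \left(-9 - 24 \cdot 2 \cdot 3\right) = - 27 \cdot 8^{2} \left(-4\right) - \left(-9 - 144\right) = \left(-27\right) 64 \left(-4\right) - \left(-9 - 144\right) = \left(-1728\right) \left(-4\right) - -153 = 6912 + 153 = 7065$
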